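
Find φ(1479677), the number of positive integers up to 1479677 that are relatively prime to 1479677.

1436400

Factor: 1479677 = 61 · 127 · 191.
φ(1479677) = (61−1) · (127−1) · (191−1) = 60 · 126 · 190 = 1436400.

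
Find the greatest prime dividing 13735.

67

13735 = 5 · 2747
2747 = 41 · 67
67 is prime.
So 13735 = 5 · 41 · 67; the largest prime factor is 67.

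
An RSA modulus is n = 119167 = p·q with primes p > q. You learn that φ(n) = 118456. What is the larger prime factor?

443

φ(n) = (p−1)(q−1) = n − (p+q) + 1, so p + q = 119167 − 118456 + 1 = 712.
p and q are the roots of t² − 712t + 119167 = 0.
Discriminant: 712² − 4·119167 = 506944 − 476668 = 30276; √30276 = 174.
q = (712 − 174)/2 = 269, p = (712 + 174)/2 = 443.
Check: 269 · 443 = 119167.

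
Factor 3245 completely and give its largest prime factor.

3245 = 5 · 649
649 = 11 · 59
59 is prime.
So 3245 = 5 · 11 · 59; the largest prime factor is 59.

59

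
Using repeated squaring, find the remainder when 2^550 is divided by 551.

245

2^1 ≡ 2 (mod 551)
2^2 ≡ 2^2 = 4 ≡ 4 (mod 551)
2^4 ≡ 4^2 = 16 ≡ 16 (mod 551)
2^8 ≡ 16^2 = 256 ≡ 256 (mod 551)
2^16 ≡ 256^2 = 65536 ≡ 518 (mod 551)
2^32 ≡ 518^2 = 268324 ≡ 538 (mod 551)
2^64 ≡ 538^2 = 289444 ≡ 169 (mod 551)
2^128 ≡ 169^2 = 28561 ≡ 460 (mod 551)
2^256 ≡ 460^2 = 211600 ≡ 16 (mod 551)
2^512 ≡ 16^2 = 256 ≡ 256 (mod 551)
550 = 512 + 32 + 4 + 2 in binary powers of 2.
So 2^550 ≡ 256 · 538 · 16 · 4 ≡ 245 (mod 551).
Since 245 ≠ 1, base 2 is a Fermat witness: 551 is composite.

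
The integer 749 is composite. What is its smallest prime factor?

749 is odd.
Digit sum 20, not divisible by 3.
Ends in 9: not divisible by 5.
7: 749 = 7·107

7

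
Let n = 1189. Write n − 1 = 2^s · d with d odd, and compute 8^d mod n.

39

1189 − 1 = 1188 = 2^2 · 297, so d = 297.
8^1 ≡ 8 (mod 1189)
8^2 ≡ 8^2 = 64 ≡ 64 (mod 1189)
8^4 ≡ 64^2 = 4096 ≡ 529 (mod 1189)
8^8 ≡ 529^2 = 279841 ≡ 426 (mod 1189)
8^16 ≡ 426^2 = 181476 ≡ 748 (mod 1189)
8^32 ≡ 748^2 = 559504 ≡ 674 (mod 1189)
8^64 ≡ 674^2 = 454276 ≡ 78 (mod 1189)
8^128 ≡ 78^2 = 6084 ≡ 139 (mod 1189)
8^256 ≡ 139^2 = 19321 ≡ 297 (mod 1189)
297 = 256 + 32 + 8 + 1 in binary powers of 2.
So 8^297 ≡ 297 · 674 · 426 · 8 ≡ 39 (mod 1189).
Squaring chain: 39 → 332; never reaches −1, so base 8 is a Miller–Rabin witness that 1189 is composite.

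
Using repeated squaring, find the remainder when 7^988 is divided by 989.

767

7^1 ≡ 7 (mod 989)
7^2 ≡ 7^2 = 49 ≡ 49 (mod 989)
7^4 ≡ 49^2 = 2401 ≡ 423 (mod 989)
7^8 ≡ 423^2 = 178929 ≡ 909 (mod 989)
7^16 ≡ 909^2 = 826281 ≡ 466 (mod 989)
7^32 ≡ 466^2 = 217156 ≡ 565 (mod 989)
7^64 ≡ 565^2 = 319225 ≡ 767 (mod 989)
7^128 ≡ 767^2 = 588289 ≡ 823 (mod 989)
7^256 ≡ 823^2 = 677329 ≡ 853 (mod 989)
7^512 ≡ 853^2 = 727609 ≡ 694 (mod 989)
988 = 512 + 256 + 128 + 64 + 16 + 8 + 4 in binary powers of 2.
So 7^988 ≡ 694 · 853 · 823 · 767 · 466 · 909 · 423 ≡ 767 (mod 989).
Since 767 ≠ 1, base 7 is a Fermat witness: 989 is composite.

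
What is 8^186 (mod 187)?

47

8^1 ≡ 8 (mod 187)
8^2 ≡ 8^2 = 64 ≡ 64 (mod 187)
8^4 ≡ 64^2 = 4096 ≡ 169 (mod 187)
8^8 ≡ 169^2 = 28561 ≡ 137 (mod 187)
8^16 ≡ 137^2 = 18769 ≡ 69 (mod 187)
8^32 ≡ 69^2 = 4761 ≡ 86 (mod 187)
8^64 ≡ 86^2 = 7396 ≡ 103 (mod 187)
8^128 ≡ 103^2 = 10609 ≡ 137 (mod 187)
186 = 128 + 32 + 16 + 8 + 2 in binary powers of 2.
So 8^186 ≡ 137 · 86 · 69 · 137 · 64 ≡ 47 (mod 187).
Since 47 ≠ 1, base 8 is a Fermat witness: 187 is composite.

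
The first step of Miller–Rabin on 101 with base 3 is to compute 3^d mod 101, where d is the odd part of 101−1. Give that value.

101 − 1 = 100 = 2^2 · 25, so d = 25.
3^1 ≡ 3 (mod 101)
3^2 ≡ 3^2 = 9 ≡ 9 (mod 101)
3^4 ≡ 9^2 = 81 ≡ 81 (mod 101)
3^8 ≡ 81^2 = 6561 ≡ 97 (mod 101)
3^16 ≡ 97^2 = 9409 ≡ 16 (mod 101)
25 = 16 + 8 + 1 in binary powers of 2.
So 3^25 ≡ 16 · 97 · 3 ≡ 10 (mod 101).
Squaring chain: 10 → 100; reaches −1, so base 3 does not prove 101 composite.

10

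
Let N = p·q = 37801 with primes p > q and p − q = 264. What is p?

367

Since p = q + 264, we have 37801 = q(q + 264), so q² + 264q − 37801 = 0.
Discriminant: 264² + 4·37801 = 69696 + 151204 = 220900; √220900 = 470.
q = (−264 + 470)/2 = 103, and p = q + 264 = 367.
Check: 103 · 367 = 37801.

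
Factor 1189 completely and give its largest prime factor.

41

1189 = 29 · 41
41 is prime.
So 1189 = 29 · 41; the largest prime factor is 41.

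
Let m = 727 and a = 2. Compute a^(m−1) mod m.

2^1 ≡ 2 (mod 727)
2^2 ≡ 2^2 = 4 ≡ 4 (mod 727)
2^4 ≡ 4^2 = 16 ≡ 16 (mod 727)
2^8 ≡ 16^2 = 256 ≡ 256 (mod 727)
2^16 ≡ 256^2 = 65536 ≡ 106 (mod 727)
2^32 ≡ 106^2 = 11236 ≡ 331 (mod 727)
2^64 ≡ 331^2 = 109561 ≡ 511 (mod 727)
2^128 ≡ 511^2 = 261121 ≡ 128 (mod 727)
2^256 ≡ 128^2 = 16384 ≡ 390 (mod 727)
2^512 ≡ 390^2 = 152100 ≡ 157 (mod 727)
726 = 512 + 128 + 64 + 16 + 4 + 2 in binary powers of 2.
So 2^726 ≡ 157 · 128 · 511 · 106 · 16 · 4 ≡ 1 (mod 727).
Since the result is 1, base 2 gives no evidence that 727 is composite.

1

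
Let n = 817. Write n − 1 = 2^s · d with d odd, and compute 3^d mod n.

677

817 − 1 = 816 = 2^4 · 51, so d = 51.
3^1 ≡ 3 (mod 817)
3^2 ≡ 3^2 = 9 ≡ 9 (mod 817)
3^4 ≡ 9^2 = 81 ≡ 81 (mod 817)
3^8 ≡ 81^2 = 6561 ≡ 25 (mod 817)
3^16 ≡ 25^2 = 625 ≡ 625 (mod 817)
3^32 ≡ 625^2 = 390625 ≡ 99 (mod 817)
51 = 32 + 16 + 2 + 1 in binary powers of 2.
So 3^51 ≡ 99 · 625 · 9 · 3 ≡ 677 (mod 817).
Squaring chain: 677 → 809 → 64 → 11; never reaches −1, so base 3 is a Miller–Rabin witness that 817 is composite.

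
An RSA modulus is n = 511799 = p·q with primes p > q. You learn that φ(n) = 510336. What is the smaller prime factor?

φ(n) = (p−1)(q−1) = n − (p+q) + 1, so p + q = 511799 − 510336 + 1 = 1464.
p and q are the roots of t² − 1464t + 511799 = 0.
Discriminant: 1464² − 4·511799 = 2143296 − 2047196 = 96100; √96100 = 310.
q = (1464 − 310)/2 = 577, p = (1464 + 310)/2 = 887.
Check: 577 · 887 = 511799.

577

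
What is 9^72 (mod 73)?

1

9^1 ≡ 9 (mod 73)
9^2 ≡ 9^2 = 81 ≡ 8 (mod 73)
9^4 ≡ 8^2 = 64 ≡ 64 (mod 73)
9^8 ≡ 64^2 = 4096 ≡ 8 (mod 73)
9^16 ≡ 8^2 = 64 ≡ 64 (mod 73)
9^32 ≡ 64^2 = 4096 ≡ 8 (mod 73)
9^64 ≡ 8^2 = 64 ≡ 64 (mod 73)
72 = 64 + 8 in binary powers of 2.
So 9^72 ≡ 64 · 8 ≡ 1 (mod 73).
Since the result is 1, base 9 gives no evidence that 73 is composite.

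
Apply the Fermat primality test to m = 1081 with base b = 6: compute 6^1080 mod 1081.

6^1 ≡ 6 (mod 1081)
6^2 ≡ 6^2 = 36 ≡ 36 (mod 1081)
6^4 ≡ 36^2 = 1296 ≡ 215 (mod 1081)
6^8 ≡ 215^2 = 46225 ≡ 823 (mod 1081)
6^16 ≡ 823^2 = 677329 ≡ 623 (mod 1081)
6^32 ≡ 623^2 = 388129 ≡ 50 (mod 1081)
6^64 ≡ 50^2 = 2500 ≡ 338 (mod 1081)
6^128 ≡ 338^2 = 114244 ≡ 739 (mod 1081)
6^256 ≡ 739^2 = 546121 ≡ 216 (mod 1081)
6^512 ≡ 216^2 = 46656 ≡ 173 (mod 1081)
6^1024 ≡ 173^2 = 29929 ≡ 742 (mod 1081)
1080 = 1024 + 32 + 16 + 8 in binary powers of 2.
So 6^1080 ≡ 742 · 50 · 623 · 823 ≡ 243 (mod 1081).
Since 243 ≠ 1, base 6 is a Fermat witness: 1081 is composite.

243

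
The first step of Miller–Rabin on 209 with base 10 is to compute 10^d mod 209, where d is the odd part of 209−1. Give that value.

32

209 − 1 = 208 = 2^4 · 13, so d = 13.
10^1 ≡ 10 (mod 209)
10^2 ≡ 10^2 = 100 ≡ 100 (mod 209)
10^4 ≡ 100^2 = 10000 ≡ 177 (mod 209)
10^8 ≡ 177^2 = 31329 ≡ 188 (mod 209)
13 = 8 + 4 + 1 in binary powers of 2.
So 10^13 ≡ 188 · 177 · 10 ≡ 32 (mod 209).
Squaring chain: 32 → 188 → 23 → 111; never reaches −1, so base 10 is a Miller–Rabin witness that 209 is composite.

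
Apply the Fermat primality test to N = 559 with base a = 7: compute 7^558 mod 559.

7^1 ≡ 7 (mod 559)
7^2 ≡ 7^2 = 49 ≡ 49 (mod 559)
7^4 ≡ 49^2 = 2401 ≡ 165 (mod 559)
7^8 ≡ 165^2 = 27225 ≡ 393 (mod 559)
7^16 ≡ 393^2 = 154449 ≡ 165 (mod 559)
7^32 ≡ 165^2 = 27225 ≡ 393 (mod 559)
7^64 ≡ 393^2 = 154449 ≡ 165 (mod 559)
7^128 ≡ 165^2 = 27225 ≡ 393 (mod 559)
7^256 ≡ 393^2 = 154449 ≡ 165 (mod 559)
7^512 ≡ 165^2 = 27225 ≡ 393 (mod 559)
558 = 512 + 32 + 8 + 4 + 2 in binary powers of 2.
So 7^558 ≡ 393 · 393 · 393 · 165 · 49 ≡ 259 (mod 559).
Since 259 ≠ 1, base 7 is a Fermat witness: 559 is composite.

259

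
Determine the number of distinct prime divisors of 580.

3

580 = 2^2 · 145
145 = 5 · 29
580 = 2^2 · 5 · 29, which has 3 distinct prime factors.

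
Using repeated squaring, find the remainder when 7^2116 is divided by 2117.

7^1 ≡ 7 (mod 2117)
7^2 ≡ 7^2 = 49 ≡ 49 (mod 2117)
7^4 ≡ 49^2 = 2401 ≡ 284 (mod 2117)
7^8 ≡ 284^2 = 80656 ≡ 210 (mod 2117)
7^16 ≡ 210^2 = 44100 ≡ 1760 (mod 2117)
7^32 ≡ 1760^2 = 3097600 ≡ 429 (mod 2117)
7^64 ≡ 429^2 = 184041 ≡ 1979 (mod 2117)
7^128 ≡ 1979^2 = 3916441 ≡ 2108 (mod 2117)
7^256 ≡ 2108^2 = 4443664 ≡ 81 (mod 2117)
7^512 ≡ 81^2 = 6561 ≡ 210 (mod 2117)
7^1024 ≡ 210^2 = 44100 ≡ 1760 (mod 2117)
7^2048 ≡ 1760^2 = 3097600 ≡ 429 (mod 2117)
2116 = 2048 + 64 + 4 in binary powers of 2.
So 7^2116 ≡ 429 · 1979 · 284 ≡ 1963 (mod 2117).
Since 1963 ≠ 1, base 7 is a Fermat witness: 2117 is composite.

1963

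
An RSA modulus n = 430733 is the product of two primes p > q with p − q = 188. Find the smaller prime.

569

Since p = q + 188, we have 430733 = q(q + 188), so q² + 188q − 430733 = 0.
Discriminant: 188² + 4·430733 = 35344 + 1722932 = 1758276; √1758276 = 1326.
q = (−188 + 1326)/2 = 569, and p = q + 188 = 757.
Check: 569 · 757 = 430733.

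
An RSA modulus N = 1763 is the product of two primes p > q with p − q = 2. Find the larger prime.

43

Since p = q + 2, we have 1763 = q(q + 2), so q² + 2q − 1763 = 0.
Discriminant: 2² + 4·1763 = 4 + 7052 = 7056; √7056 = 84.
q = (−2 + 84)/2 = 41, and p = q + 2 = 43.
Check: 41 · 43 = 1763.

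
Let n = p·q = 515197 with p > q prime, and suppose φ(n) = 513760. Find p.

761

φ(n) = (p−1)(q−1) = n − (p+q) + 1, so p + q = 515197 − 513760 + 1 = 1438.
p and q are the roots of t² − 1438t + 515197 = 0.
Discriminant: 1438² − 4·515197 = 2067844 − 2060788 = 7056; √7056 = 84.
q = (1438 − 84)/2 = 677, p = (1438 + 84)/2 = 761.
Check: 677 · 761 = 515197.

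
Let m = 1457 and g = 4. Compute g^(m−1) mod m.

4^1 ≡ 4 (mod 1457)
4^2 ≡ 4^2 = 16 ≡ 16 (mod 1457)
4^4 ≡ 16^2 = 256 ≡ 256 (mod 1457)
4^8 ≡ 256^2 = 65536 ≡ 1428 (mod 1457)
4^16 ≡ 1428^2 = 2039184 ≡ 841 (mod 1457)
4^32 ≡ 841^2 = 707281 ≡ 636 (mod 1457)
4^64 ≡ 636^2 = 404496 ≡ 907 (mod 1457)
4^128 ≡ 907^2 = 822649 ≡ 901 (mod 1457)
4^256 ≡ 901^2 = 811801 ≡ 252 (mod 1457)
4^512 ≡ 252^2 = 63504 ≡ 853 (mod 1457)
4^1024 ≡ 853^2 = 727609 ≡ 566 (mod 1457)
1456 = 1024 + 256 + 128 + 32 + 16 in binary powers of 2.
So 4^1456 ≡ 566 · 252 · 901 · 636 · 841 ≡ 686 (mod 1457).
Since 686 ≠ 1, base 4 is a Fermat witness: 1457 is composite.

686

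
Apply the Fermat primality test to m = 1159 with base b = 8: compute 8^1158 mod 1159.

590

8^1 ≡ 8 (mod 1159)
8^2 ≡ 8^2 = 64 ≡ 64 (mod 1159)
8^4 ≡ 64^2 = 4096 ≡ 619 (mod 1159)
8^8 ≡ 619^2 = 383161 ≡ 691 (mod 1159)
8^16 ≡ 691^2 = 477481 ≡ 1132 (mod 1159)
8^32 ≡ 1132^2 = 1281424 ≡ 729 (mod 1159)
8^64 ≡ 729^2 = 531441 ≡ 619 (mod 1159)
8^128 ≡ 619^2 = 383161 ≡ 691 (mod 1159)
8^256 ≡ 691^2 = 477481 ≡ 1132 (mod 1159)
8^512 ≡ 1132^2 = 1281424 ≡ 729 (mod 1159)
8^1024 ≡ 729^2 = 531441 ≡ 619 (mod 1159)
1158 = 1024 + 128 + 4 + 2 in binary powers of 2.
So 8^1158 ≡ 619 · 691 · 619 · 64 ≡ 590 (mod 1159).
Since 590 ≠ 1, base 8 is a Fermat witness: 1159 is composite.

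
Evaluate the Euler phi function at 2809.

2756

Factor: 2809 = 53^2.
φ(2809) = 53^1·(53−1) = 2756.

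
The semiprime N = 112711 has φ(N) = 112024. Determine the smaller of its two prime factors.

φ(n) = (p−1)(q−1) = n − (p+q) + 1, so p + q = 112711 − 112024 + 1 = 688.
p and q are the roots of t² − 688t + 112711 = 0.
Discriminant: 688² − 4·112711 = 473344 − 450844 = 22500; √22500 = 150.
q = (688 − 150)/2 = 269, p = (688 + 150)/2 = 419.
Check: 269 · 419 = 112711.

269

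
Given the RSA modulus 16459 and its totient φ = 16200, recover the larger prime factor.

φ(n) = (p−1)(q−1) = n − (p+q) + 1, so p + q = 16459 − 16200 + 1 = 260.
p and q are the roots of t² − 260t + 16459 = 0.
Discriminant: 260² − 4·16459 = 67600 − 65836 = 1764; √1764 = 42.
q = (260 − 42)/2 = 109, p = (260 + 42)/2 = 151.
Check: 109 · 151 = 16459.

151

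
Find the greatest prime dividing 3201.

3201 = 3 · 1067
1067 = 11 · 97
97 is prime.
So 3201 = 3 · 11 · 97; the largest prime factor is 97.

97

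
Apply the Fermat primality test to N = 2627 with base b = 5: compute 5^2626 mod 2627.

928

5^1 ≡ 5 (mod 2627)
5^2 ≡ 5^2 = 25 ≡ 25 (mod 2627)
5^4 ≡ 25^2 = 625 ≡ 625 (mod 2627)
5^8 ≡ 625^2 = 390625 ≡ 1829 (mod 2627)
5^16 ≡ 1829^2 = 3345241 ≡ 1070 (mod 2627)
5^32 ≡ 1070^2 = 1144900 ≡ 2155 (mod 2627)
5^64 ≡ 2155^2 = 4644025 ≡ 2116 (mod 2627)
5^128 ≡ 2116^2 = 4477456 ≡ 1048 (mod 2627)
5^256 ≡ 1048^2 = 1098304 ≡ 218 (mod 2627)
5^512 ≡ 218^2 = 47524 ≡ 238 (mod 2627)
5^1024 ≡ 238^2 = 56644 ≡ 1477 (mod 2627)
5^2048 ≡ 1477^2 = 2181529 ≡ 1119 (mod 2627)
2626 = 2048 + 512 + 64 + 2 in binary powers of 2.
So 5^2626 ≡ 1119 · 238 · 2116 · 25 ≡ 928 (mod 2627).
Since 928 ≠ 1, base 5 is a Fermat witness: 2627 is composite.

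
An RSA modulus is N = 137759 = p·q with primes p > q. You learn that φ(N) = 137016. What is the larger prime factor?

φ(n) = (p−1)(q−1) = n − (p+q) + 1, so p + q = 137759 − 137016 + 1 = 744.
p and q are the roots of t² − 744t + 137759 = 0.
Discriminant: 744² − 4·137759 = 553536 − 551036 = 2500; √2500 = 50.
q = (744 − 50)/2 = 347, p = (744 + 50)/2 = 397.
Check: 347 · 397 = 137759.

397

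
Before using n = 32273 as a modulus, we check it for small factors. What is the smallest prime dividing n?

59

32273 is odd.
Digit sum 17, not divisible by 3.
Ends in 3: not divisible by 5.
7: 32273 = 7·4610 + 3
11: 32273 = 11·2933 + 10
13: 32273 = 13·2482 + 7
17: 32273 = 17·1898 + 7
19: 32273 = 19·1698 + 11
23: 32273 = 23·1403 + 4
29: 32273 = 29·1112 + 25
31: 32273 = 31·1041 + 2
37: 32273 = 37·872 + 9
41: 32273 = 41·787 + 6
43: 32273 = 43·750 + 23
47: 32273 = 47·686 + 31
53: 32273 = 53·608 + 49
59: 32273 = 59·547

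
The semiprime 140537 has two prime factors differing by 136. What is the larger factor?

Since p = q + 136, we have 140537 = q(q + 136), so q² + 136q − 140537 = 0.
Discriminant: 136² + 4·140537 = 18496 + 562148 = 580644; √580644 = 762.
q = (−136 + 762)/2 = 313, and p = q + 136 = 449.
Check: 313 · 449 = 140537.

449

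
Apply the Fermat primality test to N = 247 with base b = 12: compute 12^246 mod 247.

1

12^1 ≡ 12 (mod 247)
12^2 ≡ 12^2 = 144 ≡ 144 (mod 247)
12^4 ≡ 144^2 = 20736 ≡ 235 (mod 247)
12^8 ≡ 235^2 = 55225 ≡ 144 (mod 247)
12^16 ≡ 144^2 = 20736 ≡ 235 (mod 247)
12^32 ≡ 235^2 = 55225 ≡ 144 (mod 247)
12^64 ≡ 144^2 = 20736 ≡ 235 (mod 247)
12^128 ≡ 235^2 = 55225 ≡ 144 (mod 247)
246 = 128 + 64 + 32 + 16 + 4 + 2 in binary powers of 2.
So 12^246 ≡ 144 · 235 · 144 · 235 · 235 · 144 ≡ 1 (mod 247).
Since the result is 1, base 12 gives no evidence that 247 is composite.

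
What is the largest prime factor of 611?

47

611 = 13 · 47
47 is prime.
So 611 = 13 · 47; the largest prime factor is 47.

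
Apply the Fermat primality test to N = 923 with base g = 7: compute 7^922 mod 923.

4

7^1 ≡ 7 (mod 923)
7^2 ≡ 7^2 = 49 ≡ 49 (mod 923)
7^4 ≡ 49^2 = 2401 ≡ 555 (mod 923)
7^8 ≡ 555^2 = 308025 ≡ 666 (mod 923)
7^16 ≡ 666^2 = 443556 ≡ 516 (mod 923)
7^32 ≡ 516^2 = 266256 ≡ 432 (mod 923)
7^64 ≡ 432^2 = 186624 ≡ 178 (mod 923)
7^128 ≡ 178^2 = 31684 ≡ 302 (mod 923)
7^256 ≡ 302^2 = 91204 ≡ 750 (mod 923)
7^512 ≡ 750^2 = 562500 ≡ 393 (mod 923)
922 = 512 + 256 + 128 + 16 + 8 + 2 in binary powers of 2.
So 7^922 ≡ 393 · 750 · 302 · 516 · 666 · 49 ≡ 4 (mod 923).
Since 4 ≠ 1, base 7 is a Fermat witness: 923 is composite.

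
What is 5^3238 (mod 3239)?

2770

5^1 ≡ 5 (mod 3239)
5^2 ≡ 5^2 = 25 ≡ 25 (mod 3239)
5^4 ≡ 25^2 = 625 ≡ 625 (mod 3239)
5^8 ≡ 625^2 = 390625 ≡ 1945 (mod 3239)
5^16 ≡ 1945^2 = 3783025 ≡ 3112 (mod 3239)
5^32 ≡ 3112^2 = 9684544 ≡ 3173 (mod 3239)
5^64 ≡ 3173^2 = 10067929 ≡ 1117 (mod 3239)
5^128 ≡ 1117^2 = 1247689 ≡ 674 (mod 3239)
5^256 ≡ 674^2 = 454276 ≡ 816 (mod 3239)
5^512 ≡ 816^2 = 665856 ≡ 1861 (mod 3239)
5^1024 ≡ 1861^2 = 3463321 ≡ 830 (mod 3239)
5^2048 ≡ 830^2 = 688900 ≡ 2232 (mod 3239)
3238 = 2048 + 1024 + 128 + 32 + 4 + 2 in binary powers of 2.
So 5^3238 ≡ 2232 · 830 · 674 · 3173 · 625 · 25 ≡ 2770 (mod 3239).
Since 2770 ≠ 1, base 5 is a Fermat witness: 3239 is composite.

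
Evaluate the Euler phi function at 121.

Factor: 121 = 11^2.
φ(121) = 11^1·(11−1) = 110.

110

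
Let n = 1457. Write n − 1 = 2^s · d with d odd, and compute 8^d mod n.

1457 − 1 = 1456 = 2^4 · 91, so d = 91.
8^1 ≡ 8 (mod 1457)
8^2 ≡ 8^2 = 64 ≡ 64 (mod 1457)
8^4 ≡ 64^2 = 4096 ≡ 1182 (mod 1457)
8^8 ≡ 1182^2 = 1397124 ≡ 1318 (mod 1457)
8^16 ≡ 1318^2 = 1737124 ≡ 380 (mod 1457)
8^32 ≡ 380^2 = 144400 ≡ 157 (mod 1457)
8^64 ≡ 157^2 = 24649 ≡ 1337 (mod 1457)
91 = 64 + 16 + 8 + 2 + 1 in binary powers of 2.
So 8^91 ≡ 1337 · 380 · 1318 · 64 · 8 ≡ 194 (mod 1457).
Squaring chain: 194 → 1211 → 779 → 729; never reaches −1, so base 8 is a Miller–Rabin witness that 1457 is composite.

194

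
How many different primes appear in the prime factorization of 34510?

34510 = 2 · 17255
17255 = 5 · 3451
3451 = 7 · 493
493 = 17 · 29
34510 = 2 · 5 · 7 · 17 · 29, which has 5 distinct prime factors.

5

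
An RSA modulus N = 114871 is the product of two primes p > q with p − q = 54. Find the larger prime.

Since p = q + 54, we have 114871 = q(q + 54), so q² + 54q − 114871 = 0.
Discriminant: 54² + 4·114871 = 2916 + 459484 = 462400; √462400 = 680.
q = (−54 + 680)/2 = 313, and p = q + 54 = 367.
Check: 313 · 367 = 114871.

367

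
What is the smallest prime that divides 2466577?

31

2466577 is odd.
Digit sum 37, not divisible by 3.
Ends in 7: not divisible by 5.
7: 2466577 = 7·352368 + 1
11: 2466577 = 11·224234 + 3
13: 2466577 = 13·189736 + 9
17: 2466577 = 17·145092 + 13
19: 2466577 = 19·129819 + 16
23: 2466577 = 23·107242 + 11
29: 2466577 = 29·85054 + 11
31: 2466577 = 31·79567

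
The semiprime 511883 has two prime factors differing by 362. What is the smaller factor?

557

Since p = q + 362, we have 511883 = q(q + 362), so q² + 362q − 511883 = 0.
Discriminant: 362² + 4·511883 = 131044 + 2047532 = 2178576; √2178576 = 1476.
q = (−362 + 1476)/2 = 557, and p = q + 362 = 919.
Check: 557 · 919 = 511883.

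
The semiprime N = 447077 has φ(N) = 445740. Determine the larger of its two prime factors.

φ(n) = (p−1)(q−1) = n − (p+q) + 1, so p + q = 447077 − 445740 + 1 = 1338.
p and q are the roots of t² − 1338t + 447077 = 0.
Discriminant: 1338² − 4·447077 = 1790244 − 1788308 = 1936; √1936 = 44.
q = (1338 − 44)/2 = 647, p = (1338 + 44)/2 = 691.
Check: 647 · 691 = 447077.

691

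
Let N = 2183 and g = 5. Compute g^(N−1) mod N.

5^1 ≡ 5 (mod 2183)
5^2 ≡ 5^2 = 25 ≡ 25 (mod 2183)
5^4 ≡ 25^2 = 625 ≡ 625 (mod 2183)
5^8 ≡ 625^2 = 390625 ≡ 2051 (mod 2183)
5^16 ≡ 2051^2 = 4206601 ≡ 2143 (mod 2183)
5^32 ≡ 2143^2 = 4592449 ≡ 1600 (mod 2183)
5^64 ≡ 1600^2 = 2560000 ≡ 1524 (mod 2183)
5^128 ≡ 1524^2 = 2322576 ≡ 2047 (mod 2183)
5^256 ≡ 2047^2 = 4190209 ≡ 1032 (mod 2183)
5^512 ≡ 1032^2 = 1065024 ≡ 1903 (mod 2183)
5^1024 ≡ 1903^2 = 3621409 ≡ 1995 (mod 2183)
5^2048 ≡ 1995^2 = 3980025 ≡ 416 (mod 2183)
2182 = 2048 + 128 + 4 + 2 in binary powers of 2.
So 5^2182 ≡ 416 · 2047 · 625 · 25 ≡ 1484 (mod 2183).
Since 1484 ≠ 1, base 5 is a Fermat witness: 2183 is composite.

1484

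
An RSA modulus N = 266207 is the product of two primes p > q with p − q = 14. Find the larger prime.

Since p = q + 14, we have 266207 = q(q + 14), so q² + 14q − 266207 = 0.
Discriminant: 14² + 4·266207 = 196 + 1064828 = 1065024; √1065024 = 1032.
q = (−14 + 1032)/2 = 509, and p = q + 14 = 523.
Check: 509 · 523 = 266207.

523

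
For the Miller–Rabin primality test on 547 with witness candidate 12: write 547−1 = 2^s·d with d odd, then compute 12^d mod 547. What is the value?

546

547 − 1 = 546 = 2^1 · 273, so d = 273.
12^1 ≡ 12 (mod 547)
12^2 ≡ 12^2 = 144 ≡ 144 (mod 547)
12^4 ≡ 144^2 = 20736 ≡ 497 (mod 547)
12^8 ≡ 497^2 = 247009 ≡ 312 (mod 547)
12^16 ≡ 312^2 = 97344 ≡ 525 (mod 547)
12^32 ≡ 525^2 = 275625 ≡ 484 (mod 547)
12^64 ≡ 484^2 = 234256 ≡ 140 (mod 547)
12^128 ≡ 140^2 = 19600 ≡ 455 (mod 547)
12^256 ≡ 455^2 = 207025 ≡ 259 (mod 547)
273 = 256 + 16 + 1 in binary powers of 2.
So 12^273 ≡ 259 · 525 · 12 ≡ 546 (mod 547).
Since 12^d ≡ 546 (mod 547), base 12 does not prove 547 composite.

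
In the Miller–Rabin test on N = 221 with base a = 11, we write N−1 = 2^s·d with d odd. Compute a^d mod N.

54

221 − 1 = 220 = 2^2 · 55, so d = 55.
11^1 ≡ 11 (mod 221)
11^2 ≡ 11^2 = 121 ≡ 121 (mod 221)
11^4 ≡ 121^2 = 14641 ≡ 55 (mod 221)
11^8 ≡ 55^2 = 3025 ≡ 152 (mod 221)
11^16 ≡ 152^2 = 23104 ≡ 120 (mod 221)
11^32 ≡ 120^2 = 14400 ≡ 35 (mod 221)
55 = 32 + 16 + 4 + 2 + 1 in binary powers of 2.
So 11^55 ≡ 35 · 120 · 55 · 121 · 11 ≡ 54 (mod 221).
Squaring chain: 54 → 43; never reaches −1, so base 11 is a Miller–Rabin witness that 221 is composite.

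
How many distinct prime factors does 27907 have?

27907 = 11 · 2537
2537 = 43 · 59
27907 = 11 · 43 · 59, which has 3 distinct prime factors.

3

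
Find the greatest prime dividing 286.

286 = 2 · 143
143 = 11 · 13
13 is prime.
So 286 = 2 · 11 · 13; the largest prime factor is 13.

13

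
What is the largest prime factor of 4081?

4081 = 7 · 583
583 = 11 · 53
53 is prime.
So 4081 = 7 · 11 · 53; the largest prime factor is 53.

53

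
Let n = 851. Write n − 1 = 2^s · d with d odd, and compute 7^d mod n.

419

851 − 1 = 850 = 2^1 · 425, so d = 425.
7^1 ≡ 7 (mod 851)
7^2 ≡ 7^2 = 49 ≡ 49 (mod 851)
7^4 ≡ 49^2 = 2401 ≡ 699 (mod 851)
7^8 ≡ 699^2 = 488601 ≡ 127 (mod 851)
7^16 ≡ 127^2 = 16129 ≡ 811 (mod 851)
7^32 ≡ 811^2 = 657721 ≡ 749 (mod 851)
7^64 ≡ 749^2 = 561001 ≡ 192 (mod 851)
7^128 ≡ 192^2 = 36864 ≡ 271 (mod 851)
7^256 ≡ 271^2 = 73441 ≡ 255 (mod 851)
425 = 256 + 128 + 32 + 8 + 1 in binary powers of 2.
So 7^425 ≡ 255 · 271 · 749 · 127 · 7 ≡ 419 (mod 851).
Squaring chain: 419; never reaches −1, so base 7 is a Miller–Rabin witness that 851 is composite.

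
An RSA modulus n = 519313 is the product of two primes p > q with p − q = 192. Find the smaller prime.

Since p = q + 192, we have 519313 = q(q + 192), so q² + 192q − 519313 = 0.
Discriminant: 192² + 4·519313 = 36864 + 2077252 = 2114116; √2114116 = 1454.
q = (−192 + 1454)/2 = 631, and p = q + 192 = 823.
Check: 631 · 823 = 519313.

631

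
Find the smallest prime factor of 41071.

41071 is odd.
Digit sum 13, not divisible by 3.
Ends in 1: not divisible by 5.
7: 41071 = 7·5867 + 2
11: 41071 = 11·3733 + 8
13: 41071 = 13·3159 + 4
17: 41071 = 17·2415 + 16
19: 41071 = 19·2161 + 12
23: 41071 = 23·1785 + 16
29: 41071 = 29·1416 + 7
31: 41071 = 31·1324 + 27
37: 41071 = 37·1110 + 1
41: 41071 = 41·1001 + 30
43: 41071 = 43·955 + 6
47: 41071 = 47·873 + 40
53: 41071 = 53·774 + 49
59: 41071 = 59·696 + 7
61: 41071 = 61·673 + 18
67: 41071 = 67·613

67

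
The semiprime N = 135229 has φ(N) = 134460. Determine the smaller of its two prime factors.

271

φ(n) = (p−1)(q−1) = n − (p+q) + 1, so p + q = 135229 − 134460 + 1 = 770.
p and q are the roots of t² − 770t + 135229 = 0.
Discriminant: 770² − 4·135229 = 592900 − 540916 = 51984; √51984 = 228.
q = (770 − 228)/2 = 271, p = (770 + 228)/2 = 499.
Check: 271 · 499 = 135229.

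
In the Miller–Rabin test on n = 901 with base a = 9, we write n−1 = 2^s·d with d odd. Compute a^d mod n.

901 − 1 = 900 = 2^2 · 225, so d = 225.
9^1 ≡ 9 (mod 901)
9^2 ≡ 9^2 = 81 ≡ 81 (mod 901)
9^4 ≡ 81^2 = 6561 ≡ 254 (mod 901)
9^8 ≡ 254^2 = 64516 ≡ 545 (mod 901)
9^16 ≡ 545^2 = 297025 ≡ 596 (mod 901)
9^32 ≡ 596^2 = 355216 ≡ 222 (mod 901)
9^64 ≡ 222^2 = 49284 ≡ 630 (mod 901)
9^128 ≡ 630^2 = 396900 ≡ 460 (mod 901)
225 = 128 + 64 + 32 + 1 in binary powers of 2.
So 9^225 ≡ 460 · 630 · 222 · 9 ≡ 859 (mod 901).
Squaring chain: 859 → 863; never reaches −1, so base 9 is a Miller–Rabin witness that 901 is composite.

859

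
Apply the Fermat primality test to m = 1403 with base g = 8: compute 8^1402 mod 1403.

430

8^1 ≡ 8 (mod 1403)
8^2 ≡ 8^2 = 64 ≡ 64 (mod 1403)
8^4 ≡ 64^2 = 4096 ≡ 1290 (mod 1403)
8^8 ≡ 1290^2 = 1664100 ≡ 142 (mod 1403)
8^16 ≡ 142^2 = 20164 ≡ 522 (mod 1403)
8^32 ≡ 522^2 = 272484 ≡ 302 (mod 1403)
8^64 ≡ 302^2 = 91204 ≡ 9 (mod 1403)
8^128 ≡ 9^2 = 81 ≡ 81 (mod 1403)
8^256 ≡ 81^2 = 6561 ≡ 949 (mod 1403)
8^512 ≡ 949^2 = 900601 ≡ 1278 (mod 1403)
8^1024 ≡ 1278^2 = 1633284 ≡ 192 (mod 1403)
1402 = 1024 + 256 + 64 + 32 + 16 + 8 + 2 in binary powers of 2.
So 8^1402 ≡ 192 · 949 · 9 · 302 · 522 · 142 · 64 ≡ 430 (mod 1403).
Since 430 ≠ 1, base 8 is a Fermat witness: 1403 is composite.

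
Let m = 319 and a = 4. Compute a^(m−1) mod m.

4^1 ≡ 4 (mod 319)
4^2 ≡ 4^2 = 16 ≡ 16 (mod 319)
4^4 ≡ 16^2 = 256 ≡ 256 (mod 319)
4^8 ≡ 256^2 = 65536 ≡ 141 (mod 319)
4^16 ≡ 141^2 = 19881 ≡ 103 (mod 319)
4^32 ≡ 103^2 = 10609 ≡ 82 (mod 319)
4^64 ≡ 82^2 = 6724 ≡ 25 (mod 319)
4^128 ≡ 25^2 = 625 ≡ 306 (mod 319)
4^256 ≡ 306^2 = 93636 ≡ 169 (mod 319)
318 = 256 + 32 + 16 + 8 + 4 + 2 in binary powers of 2.
So 4^318 ≡ 169 · 82 · 103 · 141 · 256 · 16 ≡ 284 (mod 319).
Since 284 ≠ 1, base 4 is a Fermat witness: 319 is composite.

284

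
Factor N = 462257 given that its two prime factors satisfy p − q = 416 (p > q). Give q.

Since p = q + 416, we have 462257 = q(q + 416), so q² + 416q − 462257 = 0.
Discriminant: 416² + 4·462257 = 173056 + 1849028 = 2022084; √2022084 = 1422.
q = (−416 + 1422)/2 = 503, and p = q + 416 = 919.
Check: 503 · 919 = 462257.

503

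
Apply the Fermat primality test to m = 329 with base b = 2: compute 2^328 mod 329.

2^1 ≡ 2 (mod 329)
2^2 ≡ 2^2 = 4 ≡ 4 (mod 329)
2^4 ≡ 4^2 = 16 ≡ 16 (mod 329)
2^8 ≡ 16^2 = 256 ≡ 256 (mod 329)
2^16 ≡ 256^2 = 65536 ≡ 65 (mod 329)
2^32 ≡ 65^2 = 4225 ≡ 277 (mod 329)
2^64 ≡ 277^2 = 76729 ≡ 72 (mod 329)
2^128 ≡ 72^2 = 5184 ≡ 249 (mod 329)
2^256 ≡ 249^2 = 62001 ≡ 149 (mod 329)
328 = 256 + 64 + 8 in binary powers of 2.
So 2^328 ≡ 149 · 72 · 256 ≡ 205 (mod 329).
Since 205 ≠ 1, base 2 is a Fermat witness: 329 is composite.

205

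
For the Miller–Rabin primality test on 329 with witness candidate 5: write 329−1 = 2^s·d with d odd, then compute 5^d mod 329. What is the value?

329 − 1 = 328 = 2^3 · 41, so d = 41.
5^1 ≡ 5 (mod 329)
5^2 ≡ 5^2 = 25 ≡ 25 (mod 329)
5^4 ≡ 25^2 = 625 ≡ 296 (mod 329)
5^8 ≡ 296^2 = 87616 ≡ 102 (mod 329)
5^16 ≡ 102^2 = 10404 ≡ 205 (mod 329)
5^32 ≡ 205^2 = 42025 ≡ 242 (mod 329)
41 = 32 + 8 + 1 in binary powers of 2.
So 5^41 ≡ 242 · 102 · 5 ≡ 45 (mod 329).
Squaring chain: 45 → 51 → 298; never reaches −1, so base 5 is a Miller–Rabin witness that 329 is composite.

45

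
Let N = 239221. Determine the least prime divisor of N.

29

239221 is odd.
Digit sum 19, not divisible by 3.
Ends in 1: not divisible by 5.
7: 239221 = 7·34174 + 3
11: 239221 = 11·21747 + 4
13: 239221 = 13·18401 + 8
17: 239221 = 17·14071 + 14
19: 239221 = 19·12590 + 11
23: 239221 = 23·10400 + 21
29: 239221 = 29·8249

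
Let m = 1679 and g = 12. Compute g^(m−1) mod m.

653

12^1 ≡ 12 (mod 1679)
12^2 ≡ 12^2 = 144 ≡ 144 (mod 1679)
12^4 ≡ 144^2 = 20736 ≡ 588 (mod 1679)
12^8 ≡ 588^2 = 345744 ≡ 1549 (mod 1679)
12^16 ≡ 1549^2 = 2399401 ≡ 110 (mod 1679)
12^32 ≡ 110^2 = 12100 ≡ 347 (mod 1679)
12^64 ≡ 347^2 = 120409 ≡ 1200 (mod 1679)
12^128 ≡ 1200^2 = 1440000 ≡ 1097 (mod 1679)
12^256 ≡ 1097^2 = 1203409 ≡ 1245 (mod 1679)
12^512 ≡ 1245^2 = 1550025 ≡ 308 (mod 1679)
12^1024 ≡ 308^2 = 94864 ≡ 840 (mod 1679)
1678 = 1024 + 512 + 128 + 8 + 4 + 2 in binary powers of 2.
So 12^1678 ≡ 840 · 308 · 1097 · 1549 · 588 · 144 ≡ 653 (mod 1679).
Since 653 ≠ 1, base 12 is a Fermat witness: 1679 is composite.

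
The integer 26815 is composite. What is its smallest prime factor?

26815 is odd.
Digit sum 22, not divisible by 3.
Ends in 5: divisible by 5.

5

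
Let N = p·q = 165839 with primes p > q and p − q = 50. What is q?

Since p = q + 50, we have 165839 = q(q + 50), so q² + 50q − 165839 = 0.
Discriminant: 50² + 4·165839 = 2500 + 663356 = 665856; √665856 = 816.
q = (−50 + 816)/2 = 383, and p = q + 50 = 433.
Check: 383 · 433 = 165839.

383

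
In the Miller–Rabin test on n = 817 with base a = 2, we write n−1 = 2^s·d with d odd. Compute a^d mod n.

817 − 1 = 816 = 2^4 · 51, so d = 51.
2^1 ≡ 2 (mod 817)
2^2 ≡ 2^2 = 4 ≡ 4 (mod 817)
2^4 ≡ 4^2 = 16 ≡ 16 (mod 817)
2^8 ≡ 16^2 = 256 ≡ 256 (mod 817)
2^16 ≡ 256^2 = 65536 ≡ 176 (mod 817)
2^32 ≡ 176^2 = 30976 ≡ 747 (mod 817)
51 = 32 + 16 + 2 + 1 in binary powers of 2.
So 2^51 ≡ 747 · 176 · 4 · 2 ≡ 297 (mod 817).
Squaring chain: 297 → 790 → 729 → 391; never reaches −1, so base 2 is a Miller–Rabin witness that 817 is composite.

297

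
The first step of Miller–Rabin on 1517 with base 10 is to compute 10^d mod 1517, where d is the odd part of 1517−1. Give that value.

1517 − 1 = 1516 = 2^2 · 379, so d = 379.
10^1 ≡ 10 (mod 1517)
10^2 ≡ 10^2 = 100 ≡ 100 (mod 1517)
10^4 ≡ 100^2 = 10000 ≡ 898 (mod 1517)
10^8 ≡ 898^2 = 806404 ≡ 877 (mod 1517)
10^16 ≡ 877^2 = 769129 ≡ 10 (mod 1517)
10^32 ≡ 10^2 = 100 ≡ 100 (mod 1517)
10^64 ≡ 100^2 = 10000 ≡ 898 (mod 1517)
10^128 ≡ 898^2 = 806404 ≡ 877 (mod 1517)
10^256 ≡ 877^2 = 769129 ≡ 10 (mod 1517)
379 = 256 + 64 + 32 + 16 + 8 + 2 + 1 in binary powers of 2.
So 10^379 ≡ 10 · 898 · 100 · 10 · 877 · 100 · 10 ≡ 898 (mod 1517).
Squaring chain: 898 → 877; never reaches −1, so base 10 is a Miller–Rabin witness that 1517 is composite.

898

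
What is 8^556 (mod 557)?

8^1 ≡ 8 (mod 557)
8^2 ≡ 8^2 = 64 ≡ 64 (mod 557)
8^4 ≡ 64^2 = 4096 ≡ 197 (mod 557)
8^8 ≡ 197^2 = 38809 ≡ 376 (mod 557)
8^16 ≡ 376^2 = 141376 ≡ 455 (mod 557)
8^32 ≡ 455^2 = 207025 ≡ 378 (mod 557)
8^64 ≡ 378^2 = 142884 ≡ 292 (mod 557)
8^128 ≡ 292^2 = 85264 ≡ 43 (mod 557)
8^256 ≡ 43^2 = 1849 ≡ 178 (mod 557)
8^512 ≡ 178^2 = 31684 ≡ 492 (mod 557)
556 = 512 + 32 + 8 + 4 in binary powers of 2.
So 8^556 ≡ 492 · 378 · 376 · 197 ≡ 1 (mod 557).
Since the result is 1, base 8 gives no evidence that 557 is composite.

1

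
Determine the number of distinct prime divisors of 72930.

72930 = 2 · 36465
36465 = 3 · 12155
12155 = 5 · 2431
2431 = 11 · 221
221 = 13 · 17
72930 = 2 · 3 · 5 · 11 · 13 · 17, which has 6 distinct prime factors.

6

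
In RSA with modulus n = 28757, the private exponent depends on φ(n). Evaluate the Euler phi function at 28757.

Factor: 28757 = 149 · 193.
φ(28757) = (149−1) · (193−1) = 148 · 192 = 28416.

28416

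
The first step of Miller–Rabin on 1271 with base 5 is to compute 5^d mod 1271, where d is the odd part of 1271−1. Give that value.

1271 − 1 = 1270 = 2^1 · 635, so d = 635.
5^1 ≡ 5 (mod 1271)
5^2 ≡ 5^2 = 25 ≡ 25 (mod 1271)
5^4 ≡ 25^2 = 625 ≡ 625 (mod 1271)
5^8 ≡ 625^2 = 390625 ≡ 428 (mod 1271)
5^16 ≡ 428^2 = 183184 ≡ 160 (mod 1271)
5^32 ≡ 160^2 = 25600 ≡ 180 (mod 1271)
5^64 ≡ 180^2 = 32400 ≡ 625 (mod 1271)
5^128 ≡ 625^2 = 390625 ≡ 428 (mod 1271)
5^256 ≡ 428^2 = 183184 ≡ 160 (mod 1271)
5^512 ≡ 160^2 = 25600 ≡ 180 (mod 1271)
635 = 512 + 64 + 32 + 16 + 8 + 2 + 1 in binary powers of 2.
So 5^635 ≡ 180 · 625 · 180 · 160 · 428 · 25 · 5 ≡ 893 (mod 1271).
Squaring chain: 893; never reaches −1, so base 5 is a Miller–Rabin witness that 1271 is composite.

893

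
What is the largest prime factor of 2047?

2047 = 23 · 89
89 is prime.
So 2047 = 23 · 89; the largest prime factor is 89.

89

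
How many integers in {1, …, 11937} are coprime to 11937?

7568

Factor: 11937 = 3 · 23 · 173.
φ(11937) = (3−1) · (23−1) · (173−1) = 2 · 22 · 172 = 7568.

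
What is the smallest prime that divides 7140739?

83

7140739 is odd.
Digit sum 31, not divisible by 3.
Ends in 9: not divisible by 5.
7: 7140739 = 7·1020105 + 4
11: 7140739 = 11·649158 + 1
13: 7140739 = 13·549287 + 8
17: 7140739 = 17·420043 + 8
19: 7140739 = 19·375828 + 7
23: 7140739 = 23·310466 + 21
29: 7140739 = 29·246232 + 11
31: 7140739 = 31·230346 + 13
37: 7140739 = 37·192992 + 35
41: 7140739 = 41·174164 + 15
43: 7140739 = 43·166063 + 30
47: 7140739 = 47·151930 + 29
53: 7140739 = 53·134730 + 49
59: 7140739 = 59·121029 + 28
61: 7140739 = 61·117061 + 18
67: 7140739 = 67·106578 + 13
71: 7140739 = 71·100573 + 56
73: 7140739 = 73·97818 + 25
79: 7140739 = 79·90389 + 8
83: 7140739 = 83·86033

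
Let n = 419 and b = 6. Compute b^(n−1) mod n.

6^1 ≡ 6 (mod 419)
6^2 ≡ 6^2 = 36 ≡ 36 (mod 419)
6^4 ≡ 36^2 = 1296 ≡ 39 (mod 419)
6^8 ≡ 39^2 = 1521 ≡ 264 (mod 419)
6^16 ≡ 264^2 = 69696 ≡ 142 (mod 419)
6^32 ≡ 142^2 = 20164 ≡ 52 (mod 419)
6^64 ≡ 52^2 = 2704 ≡ 190 (mod 419)
6^128 ≡ 190^2 = 36100 ≡ 66 (mod 419)
6^256 ≡ 66^2 = 4356 ≡ 166 (mod 419)
418 = 256 + 128 + 32 + 2 in binary powers of 2.
So 6^418 ≡ 166 · 66 · 52 · 36 ≡ 1 (mod 419).
Since the result is 1, base 6 gives no evidence that 419 is composite.

1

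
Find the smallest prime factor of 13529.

83

13529 is odd.
Digit sum 20, not divisible by 3.
Ends in 9: not divisible by 5.
7: 13529 = 7·1932 + 5
11: 13529 = 11·1229 + 10
13: 13529 = 13·1040 + 9
17: 13529 = 17·795 + 14
19: 13529 = 19·712 + 1
23: 13529 = 23·588 + 5
29: 13529 = 29·466 + 15
31: 13529 = 31·436 + 13
37: 13529 = 37·365 + 24
41: 13529 = 41·329 + 40
43: 13529 = 43·314 + 27
47: 13529 = 47·287 + 40
53: 13529 = 53·255 + 14
59: 13529 = 59·229 + 18
61: 13529 = 61·221 + 48
67: 13529 = 67·201 + 62
71: 13529 = 71·190 + 39
73: 13529 = 73·185 + 24
79: 13529 = 79·171 + 20
83: 13529 = 83·163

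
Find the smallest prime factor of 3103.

3103 is odd.
Digit sum 7, not divisible by 3.
Ends in 3: not divisible by 5.
7: 3103 = 7·443 + 2
11: 3103 = 11·282 + 1
13: 3103 = 13·238 + 9
17: 3103 = 17·182 + 9
19: 3103 = 19·163 + 6
23: 3103 = 23·134 + 21
29: 3103 = 29·107

29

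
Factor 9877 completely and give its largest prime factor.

9877 = 7 · 1411
1411 = 17 · 83
83 is prime.
So 9877 = 7 · 17 · 83; the largest prime factor is 83.

83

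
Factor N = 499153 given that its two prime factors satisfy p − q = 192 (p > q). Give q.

617

Since p = q + 192, we have 499153 = q(q + 192), so q² + 192q − 499153 = 0.
Discriminant: 192² + 4·499153 = 36864 + 1996612 = 2033476; √2033476 = 1426.
q = (−192 + 1426)/2 = 617, and p = q + 192 = 809.
Check: 617 · 809 = 499153.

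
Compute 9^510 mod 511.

9^1 ≡ 9 (mod 511)
9^2 ≡ 9^2 = 81 ≡ 81 (mod 511)
9^4 ≡ 81^2 = 6561 ≡ 429 (mod 511)
9^8 ≡ 429^2 = 184041 ≡ 81 (mod 511)
9^16 ≡ 81^2 = 6561 ≡ 429 (mod 511)
9^32 ≡ 429^2 = 184041 ≡ 81 (mod 511)
9^64 ≡ 81^2 = 6561 ≡ 429 (mod 511)
9^128 ≡ 429^2 = 184041 ≡ 81 (mod 511)
9^256 ≡ 81^2 = 6561 ≡ 429 (mod 511)
510 = 256 + 128 + 64 + 32 + 16 + 8 + 4 + 2 in binary powers of 2.
So 9^510 ≡ 429 · 81 · 429 · 81 · 429 · 81 · 429 · 81 ≡ 1 (mod 511).
Since the result is 1, base 9 gives no evidence that 511 is composite.

1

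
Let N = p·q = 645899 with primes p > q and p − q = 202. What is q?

709

Since p = q + 202, we have 645899 = q(q + 202), so q² + 202q − 645899 = 0.
Discriminant: 202² + 4·645899 = 40804 + 2583596 = 2624400; √2624400 = 1620.
q = (−202 + 1620)/2 = 709, and p = q + 202 = 911.
Check: 709 · 911 = 645899.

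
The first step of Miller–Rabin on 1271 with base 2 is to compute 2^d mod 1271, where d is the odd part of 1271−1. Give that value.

993

1271 − 1 = 1270 = 2^1 · 635, so d = 635.
2^1 ≡ 2 (mod 1271)
2^2 ≡ 2^2 = 4 ≡ 4 (mod 1271)
2^4 ≡ 4^2 = 16 ≡ 16 (mod 1271)
2^8 ≡ 16^2 = 256 ≡ 256 (mod 1271)
2^16 ≡ 256^2 = 65536 ≡ 715 (mod 1271)
2^32 ≡ 715^2 = 511225 ≡ 283 (mod 1271)
2^64 ≡ 283^2 = 80089 ≡ 16 (mod 1271)
2^128 ≡ 16^2 = 256 ≡ 256 (mod 1271)
2^256 ≡ 256^2 = 65536 ≡ 715 (mod 1271)
2^512 ≡ 715^2 = 511225 ≡ 283 (mod 1271)
635 = 512 + 64 + 32 + 16 + 8 + 2 + 1 in binary powers of 2.
So 2^635 ≡ 283 · 16 · 283 · 715 · 256 · 4 · 2 ≡ 993 (mod 1271).
Squaring chain: 993; never reaches −1, so base 2 is a Miller–Rabin witness that 1271 is composite.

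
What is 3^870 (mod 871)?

131

3^1 ≡ 3 (mod 871)
3^2 ≡ 3^2 = 9 ≡ 9 (mod 871)
3^4 ≡ 9^2 = 81 ≡ 81 (mod 871)
3^8 ≡ 81^2 = 6561 ≡ 464 (mod 871)
3^16 ≡ 464^2 = 215296 ≡ 159 (mod 871)
3^32 ≡ 159^2 = 25281 ≡ 22 (mod 871)
3^64 ≡ 22^2 = 484 ≡ 484 (mod 871)
3^128 ≡ 484^2 = 234256 ≡ 828 (mod 871)
3^256 ≡ 828^2 = 685584 ≡ 107 (mod 871)
3^512 ≡ 107^2 = 11449 ≡ 126 (mod 871)
870 = 512 + 256 + 64 + 32 + 4 + 2 in binary powers of 2.
So 3^870 ≡ 126 · 107 · 484 · 22 · 81 · 9 ≡ 131 (mod 871).
Since 131 ≠ 1, base 3 is a Fermat witness: 871 is composite.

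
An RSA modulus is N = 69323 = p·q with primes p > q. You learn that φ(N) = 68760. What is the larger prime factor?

383

φ(n) = (p−1)(q−1) = n − (p+q) + 1, so p + q = 69323 − 68760 + 1 = 564.
p and q are the roots of t² − 564t + 69323 = 0.
Discriminant: 564² − 4·69323 = 318096 − 277292 = 40804; √40804 = 202.
q = (564 − 202)/2 = 181, p = (564 + 202)/2 = 383.
Check: 181 · 383 = 69323.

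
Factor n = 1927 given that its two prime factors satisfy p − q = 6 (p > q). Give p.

47

Since p = q + 6, we have 1927 = q(q + 6), so q² + 6q − 1927 = 0.
Discriminant: 6² + 4·1927 = 36 + 7708 = 7744; √7744 = 88.
q = (−6 + 88)/2 = 41, and p = q + 6 = 47.
Check: 41 · 47 = 1927.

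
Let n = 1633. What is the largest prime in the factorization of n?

1633 = 23 · 71
71 is prime.
So 1633 = 23 · 71; the largest prime factor is 71.

71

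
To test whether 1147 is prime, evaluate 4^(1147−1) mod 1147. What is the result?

4^1 ≡ 4 (mod 1147)
4^2 ≡ 4^2 = 16 ≡ 16 (mod 1147)
4^4 ≡ 16^2 = 256 ≡ 256 (mod 1147)
4^8 ≡ 256^2 = 65536 ≡ 157 (mod 1147)
4^16 ≡ 157^2 = 24649 ≡ 562 (mod 1147)
4^32 ≡ 562^2 = 315844 ≡ 419 (mod 1147)
4^64 ≡ 419^2 = 175561 ≡ 70 (mod 1147)
4^128 ≡ 70^2 = 4900 ≡ 312 (mod 1147)
4^256 ≡ 312^2 = 97344 ≡ 996 (mod 1147)
4^512 ≡ 996^2 = 992016 ≡ 1008 (mod 1147)
4^1024 ≡ 1008^2 = 1016064 ≡ 969 (mod 1147)
1146 = 1024 + 64 + 32 + 16 + 8 + 2 in binary powers of 2.
So 4^1146 ≡ 969 · 70 · 419 · 562 · 157 · 16 ≡ 1120 (mod 1147).
Since 1120 ≠ 1, base 4 is a Fermat witness: 1147 is composite.

1120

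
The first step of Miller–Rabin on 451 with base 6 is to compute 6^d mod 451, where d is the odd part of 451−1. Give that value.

451 − 1 = 450 = 2^1 · 225, so d = 225.
6^1 ≡ 6 (mod 451)
6^2 ≡ 6^2 = 36 ≡ 36 (mod 451)
6^4 ≡ 36^2 = 1296 ≡ 394 (mod 451)
6^8 ≡ 394^2 = 155236 ≡ 92 (mod 451)
6^16 ≡ 92^2 = 8464 ≡ 346 (mod 451)
6^32 ≡ 346^2 = 119716 ≡ 201 (mod 451)
6^64 ≡ 201^2 = 40401 ≡ 262 (mod 451)
6^128 ≡ 262^2 = 68644 ≡ 92 (mod 451)
225 = 128 + 64 + 32 + 1 in binary powers of 2.
So 6^225 ≡ 92 · 262 · 201 · 6 ≡ 219 (mod 451).
Squaring chain: 219; never reaches −1, so base 6 is a Miller–Rabin witness that 451 is composite.

219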